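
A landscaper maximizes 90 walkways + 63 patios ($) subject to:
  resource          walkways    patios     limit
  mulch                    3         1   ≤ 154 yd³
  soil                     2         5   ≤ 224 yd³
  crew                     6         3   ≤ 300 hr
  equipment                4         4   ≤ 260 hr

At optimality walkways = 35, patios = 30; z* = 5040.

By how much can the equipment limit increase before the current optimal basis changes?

2

Binding constraints: crew, equipment. The basis is B = [[6,3],[4,4]] with det 12.
Per unit increase in equipment, x* moves by d = (-0.25, 0.5).
The basis stays optimal until soil becomes binding; allowable increase = 2 hr.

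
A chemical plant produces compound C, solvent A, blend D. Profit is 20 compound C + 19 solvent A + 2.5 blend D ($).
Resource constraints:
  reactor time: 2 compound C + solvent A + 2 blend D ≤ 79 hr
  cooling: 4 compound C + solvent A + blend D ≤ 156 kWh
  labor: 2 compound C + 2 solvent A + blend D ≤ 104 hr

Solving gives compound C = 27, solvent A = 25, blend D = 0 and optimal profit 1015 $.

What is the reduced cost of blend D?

-8.5

At the optimum: reactor time uses 79 of 79 (binding); cooling uses 133 of 156 (slack = 23); labor uses 104 of 104 (binding).
By complementary slackness, y = 0 for the non-binding constraint.
From A_Bᵀ y = c: 2·y_reactor time + 2·y_labor = 20; 1·y_reactor time + 2·y_labor = 19.
This yields shadow prices y_reactor time = 1, y_labor = 9.
Reduced cost of blend D: c₃ − yᵀa₃ = 2.5 − (1·2 + 9·1) = 2.5 − 11 = -8.5.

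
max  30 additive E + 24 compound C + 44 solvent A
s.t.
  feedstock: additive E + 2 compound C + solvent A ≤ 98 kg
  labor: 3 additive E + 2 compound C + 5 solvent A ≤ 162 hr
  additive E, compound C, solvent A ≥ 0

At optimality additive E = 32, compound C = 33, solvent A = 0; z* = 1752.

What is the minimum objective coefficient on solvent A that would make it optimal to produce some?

48

Check each constraint at x*: feedstock 98/98 (tight); labor 162/162 (tight).
The binding rows give the dual system: 1·y_feedstock + 3·y_labor = 30 and 2·y_feedstock + 2·y_labor = 24.
→ y_feedstock = 3 and y_labor = 9.
solvent A enters the basis when its profit ≥ yᵀa₃ = 3·1 + 9·5 = 48.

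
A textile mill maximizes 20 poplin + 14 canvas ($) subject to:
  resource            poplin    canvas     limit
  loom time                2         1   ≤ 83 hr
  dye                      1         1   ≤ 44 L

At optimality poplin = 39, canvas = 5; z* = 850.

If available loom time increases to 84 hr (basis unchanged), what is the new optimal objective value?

At the optimum: loom time uses 83 of 83 (binding); dye uses 44 of 44 (binding).
The binding rows give the dual system: 2·y_loom time + 1·y_dye = 20 and 1·y_loom time + 1·y_dye = 14.
Solving: y_loom time = 6, y_dye = 8.
Δz = y_loom time·Δb = 6 × (1) = 6, so new z* = 850 + 6 = 856.

856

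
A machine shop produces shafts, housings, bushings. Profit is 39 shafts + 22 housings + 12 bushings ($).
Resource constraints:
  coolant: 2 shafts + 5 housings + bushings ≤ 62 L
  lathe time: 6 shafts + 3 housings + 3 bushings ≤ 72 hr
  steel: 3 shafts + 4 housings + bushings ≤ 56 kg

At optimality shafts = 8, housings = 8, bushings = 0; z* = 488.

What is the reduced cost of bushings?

Binding: lathe time and steel. Non-binding: coolant (6 unused).
Since coolant is not tight, its dual is 0.
From A_Bᵀ y = c: 6·y_lathe time + 3·y_steel = 39; 3·y_lathe time + 4·y_steel = 22.
→ y_lathe time = 6 and y_steel = 1.
Reduced cost of bushings: c₃ − yᵀa₃ = 12 − (6·3 + 1·1) = 12 − 19 = -7.

-7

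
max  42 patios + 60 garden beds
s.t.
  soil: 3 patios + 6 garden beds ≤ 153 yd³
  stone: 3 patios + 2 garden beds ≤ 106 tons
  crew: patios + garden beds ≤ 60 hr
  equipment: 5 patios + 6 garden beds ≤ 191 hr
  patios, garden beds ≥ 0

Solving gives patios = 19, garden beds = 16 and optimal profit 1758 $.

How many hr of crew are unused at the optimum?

crew used = 1·19 + 1·16 = 35; slack = 60 − 35 = 25.

25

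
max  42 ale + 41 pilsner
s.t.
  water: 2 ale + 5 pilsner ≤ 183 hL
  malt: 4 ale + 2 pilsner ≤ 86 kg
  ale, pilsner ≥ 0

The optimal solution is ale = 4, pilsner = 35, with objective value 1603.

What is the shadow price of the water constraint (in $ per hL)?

5

At the optimum: water uses 183 of 183 (binding); malt uses 86 of 86 (binding).
Dual feasibility on the basic columns requires 2·y_water + 4·y_malt = 42, 5·y_water + 2·y_malt = 41.
Solving: y_water = 5, y_malt = 8.
Shadow price of water = 5.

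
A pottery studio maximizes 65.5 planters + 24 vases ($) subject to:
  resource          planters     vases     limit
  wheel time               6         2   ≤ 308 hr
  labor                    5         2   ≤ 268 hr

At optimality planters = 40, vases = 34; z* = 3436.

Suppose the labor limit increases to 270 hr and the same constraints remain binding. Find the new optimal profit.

Both wheel time and labor are binding at x*.
From A_Bᵀ y = c: 6·y_wheel time + 5·y_labor = 65.5; 2·y_wheel time + 2·y_labor = 24.
Solving: y_wheel time = 5.5, y_labor = 6.5.
Δz = y_labor·Δb = 6.5 × (2) = 13, so new z* = 3436 + 13 = 3449.

3449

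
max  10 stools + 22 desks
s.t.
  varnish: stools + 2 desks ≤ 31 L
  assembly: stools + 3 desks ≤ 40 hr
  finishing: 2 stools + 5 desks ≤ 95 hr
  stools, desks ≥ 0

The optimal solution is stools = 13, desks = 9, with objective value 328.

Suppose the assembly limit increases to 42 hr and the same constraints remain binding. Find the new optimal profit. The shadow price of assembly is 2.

332

Δb = 2, so new z* = 328 + (2)·(2) = 328 + 4 = 332.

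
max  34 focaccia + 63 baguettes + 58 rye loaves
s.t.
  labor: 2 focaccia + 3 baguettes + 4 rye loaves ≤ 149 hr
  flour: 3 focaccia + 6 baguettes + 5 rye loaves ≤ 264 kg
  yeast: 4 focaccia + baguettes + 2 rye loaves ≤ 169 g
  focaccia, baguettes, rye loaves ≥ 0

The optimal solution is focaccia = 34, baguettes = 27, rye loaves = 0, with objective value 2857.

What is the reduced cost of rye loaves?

At the optimum: labor uses 149 of 149 (binding); flour uses 264 of 264 (binding); yeast uses 163 of 169 (slack = 6).
By complementary slackness, y = 0 for the non-binding constraint.
The binding rows give the dual system: 2·y_labor + 3·y_flour = 34 and 3·y_labor + 6·y_flour = 63.
→ y_labor = 5 and y_flour = 8.
Reduced cost of rye loaves: c₃ − yᵀa₃ = 58 − (5·4 + 8·5) = 58 − 60 = -2.

-2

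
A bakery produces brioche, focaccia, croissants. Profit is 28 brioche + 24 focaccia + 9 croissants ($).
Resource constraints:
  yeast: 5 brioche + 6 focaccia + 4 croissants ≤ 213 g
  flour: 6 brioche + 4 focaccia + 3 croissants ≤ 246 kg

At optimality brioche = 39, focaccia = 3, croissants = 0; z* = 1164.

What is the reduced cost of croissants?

Check each constraint at x*: yeast 213/213 (tight); flour 246/246 (tight).
The binding rows give the dual system: 5·y_yeast + 6·y_flour = 28 and 6·y_yeast + 4·y_flour = 24.
Solving: y_yeast = 2, y_flour = 3.
Reduced cost of croissants: c₃ − yᵀa₃ = 9 − (2·4 + 3·3) = 9 − 17 = -8.

-8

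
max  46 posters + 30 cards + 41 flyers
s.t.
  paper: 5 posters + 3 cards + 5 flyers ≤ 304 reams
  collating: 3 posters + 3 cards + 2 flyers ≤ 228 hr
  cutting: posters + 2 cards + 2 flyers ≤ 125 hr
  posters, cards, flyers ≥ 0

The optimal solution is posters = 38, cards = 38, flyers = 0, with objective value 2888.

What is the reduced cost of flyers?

Binding: paper and collating. Non-binding: cutting (11 unused).
By complementary slackness, y = 0 for the non-binding constraint.
Dual feasibility on the basic columns requires 5·y_paper + 3·y_collating = 46, 3·y_paper + 3·y_collating = 30.
→ y_paper = 8 and y_collating = 2.
Reduced cost of flyers: c₃ − yᵀa₃ = 41 − (8·5 + 2·2) = 41 − 44 = -3.

-3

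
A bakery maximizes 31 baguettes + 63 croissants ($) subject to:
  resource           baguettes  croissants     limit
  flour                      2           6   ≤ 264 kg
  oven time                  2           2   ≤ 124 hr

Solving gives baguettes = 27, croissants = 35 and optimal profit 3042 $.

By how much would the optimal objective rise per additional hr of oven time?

7.5

Check each constraint at x*: flour 264/264 (tight); oven time 124/124 (tight).
Dual feasibility on the basic columns requires 2·y_flour + 2·y_oven time = 31, 6·y_flour + 2·y_oven time = 63.
This yields shadow prices y_flour = 8, y_oven time = 7.5.
Shadow price of oven time = 7.5.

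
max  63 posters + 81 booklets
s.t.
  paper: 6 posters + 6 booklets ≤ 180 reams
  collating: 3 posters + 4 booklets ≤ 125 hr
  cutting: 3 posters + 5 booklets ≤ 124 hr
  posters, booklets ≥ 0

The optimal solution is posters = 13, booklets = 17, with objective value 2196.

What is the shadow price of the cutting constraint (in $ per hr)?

9

At the optimum: paper uses 180 of 180 (binding); collating uses 107 of 125 (slack = 18); cutting uses 124 of 124 (binding).
By complementary slackness, y = 0 for the non-binding constraint.
Dual feasibility on the basic columns requires 6·y_paper + 3·y_cutting = 63, 6·y_paper + 5·y_cutting = 81.
This yields shadow prices y_paper = 6, y_cutting = 9.
Shadow price of cutting = 9.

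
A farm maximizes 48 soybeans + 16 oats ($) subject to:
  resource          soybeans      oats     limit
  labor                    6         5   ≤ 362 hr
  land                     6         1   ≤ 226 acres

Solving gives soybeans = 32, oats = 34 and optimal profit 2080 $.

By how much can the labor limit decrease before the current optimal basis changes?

136

Binding constraints: labor, land. The basis is B = [[6,5],[6,1]] with det -24.
Per unit decrease in labor, x* moves by d = (0.0417, -0.25).
The basis stays optimal until oats reaches 0; allowable decrease = 136 hr.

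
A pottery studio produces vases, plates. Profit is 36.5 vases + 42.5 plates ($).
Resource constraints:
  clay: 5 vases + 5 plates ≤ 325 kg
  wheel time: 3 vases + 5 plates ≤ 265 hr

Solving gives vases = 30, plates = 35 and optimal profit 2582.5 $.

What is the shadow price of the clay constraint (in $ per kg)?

5.5

Both clay and wheel time are binding at x*.
The binding rows give the dual system: 5·y_clay + 3·y_wheel time = 36.5 and 5·y_clay + 5·y_wheel time = 42.5.
This yields shadow prices y_clay = 5.5, y_wheel time = 3.
Shadow price of clay = 5.5.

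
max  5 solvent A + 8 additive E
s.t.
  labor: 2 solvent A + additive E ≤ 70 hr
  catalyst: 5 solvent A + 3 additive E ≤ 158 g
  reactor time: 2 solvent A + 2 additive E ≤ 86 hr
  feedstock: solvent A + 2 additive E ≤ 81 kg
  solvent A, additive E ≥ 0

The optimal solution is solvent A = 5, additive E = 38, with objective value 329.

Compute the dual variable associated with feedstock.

3

Check each constraint at x*: labor 48/70 (slack 22); catalyst 139/158 (slack 19); reactor time 86/86 (tight); feedstock 81/81 (tight).
By complementary slackness, y = 0 for the non-binding constraints.
The binding rows give the dual system: 2·y_reactor time + 1·y_feedstock = 5 and 2·y_reactor time + 2·y_feedstock = 8.
Solving: y_reactor time = 1, y_feedstock = 3.
Shadow price of feedstock = 3.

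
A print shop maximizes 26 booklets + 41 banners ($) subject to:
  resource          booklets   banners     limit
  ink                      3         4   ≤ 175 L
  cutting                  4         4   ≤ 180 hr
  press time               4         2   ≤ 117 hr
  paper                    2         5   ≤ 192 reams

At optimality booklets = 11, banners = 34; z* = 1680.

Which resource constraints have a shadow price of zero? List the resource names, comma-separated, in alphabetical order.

ink: 169/175 (slack 6)
cutting: 180/180 (binding)
press time: 112/117 (slack 5)
paper: 192/192 (binding)
By complementary slackness, a constraint with positive slack has shadow price 0 → ink, press time.

ink, press time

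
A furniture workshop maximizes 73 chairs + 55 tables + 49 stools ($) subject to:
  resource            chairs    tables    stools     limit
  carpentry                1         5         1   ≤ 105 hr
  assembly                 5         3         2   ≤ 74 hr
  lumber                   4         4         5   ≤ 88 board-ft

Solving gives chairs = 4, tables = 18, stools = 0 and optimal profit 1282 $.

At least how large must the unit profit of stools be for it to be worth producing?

Check each constraint at x*: carpentry 94/105 (slack 11); assembly 74/74 (tight); lumber 88/88 (tight).
Since carpentry is not tight, its dual is 0.
The binding rows give the dual system: 5·y_assembly + 4·y_lumber = 73 and 3·y_assembly + 4·y_lumber = 55.
Solving: y_assembly = 9, y_lumber = 7.
stools enters the basis when its profit ≥ yᵀa₃ = 9·2 + 7·5 = 53.

53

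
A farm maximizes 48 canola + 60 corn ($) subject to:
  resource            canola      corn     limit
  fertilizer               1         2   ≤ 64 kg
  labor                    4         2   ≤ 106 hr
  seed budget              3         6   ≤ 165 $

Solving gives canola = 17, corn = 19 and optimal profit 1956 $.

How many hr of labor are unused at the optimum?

0

labor used = 4·17 + 2·19 = 106; slack = 106 − 106 = 0.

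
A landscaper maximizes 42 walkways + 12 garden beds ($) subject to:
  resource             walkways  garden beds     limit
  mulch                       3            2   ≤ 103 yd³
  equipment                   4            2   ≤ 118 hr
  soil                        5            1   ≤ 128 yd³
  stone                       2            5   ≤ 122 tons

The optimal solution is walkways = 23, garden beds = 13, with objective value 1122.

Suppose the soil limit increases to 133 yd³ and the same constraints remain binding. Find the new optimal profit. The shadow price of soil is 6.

Δb = 5, so new z* = 1122 + (6)·(5) = 1122 + 30 = 1152.

1152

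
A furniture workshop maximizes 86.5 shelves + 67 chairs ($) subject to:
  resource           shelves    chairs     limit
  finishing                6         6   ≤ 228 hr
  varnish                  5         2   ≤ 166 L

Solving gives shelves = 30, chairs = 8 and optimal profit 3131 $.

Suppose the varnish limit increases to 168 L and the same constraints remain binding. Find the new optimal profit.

3144

Check each constraint at x*: finishing 228/228 (tight); varnish 166/166 (tight).
The binding rows give the dual system: 6·y_finishing + 5·y_varnish = 86.5 and 6·y_finishing + 2·y_varnish = 67.
This yields shadow prices y_finishing = 9, y_varnish = 6.5.
Δz = y_varnish·Δb = 6.5 × (2) = 13, so new z* = 3131 + 13 = 3144.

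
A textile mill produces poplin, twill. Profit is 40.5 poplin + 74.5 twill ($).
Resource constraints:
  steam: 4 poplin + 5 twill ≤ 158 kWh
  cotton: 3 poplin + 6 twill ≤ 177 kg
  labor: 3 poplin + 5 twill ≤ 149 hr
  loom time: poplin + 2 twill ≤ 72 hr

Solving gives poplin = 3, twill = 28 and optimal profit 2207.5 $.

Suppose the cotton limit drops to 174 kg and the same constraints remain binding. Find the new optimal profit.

Check each constraint at x*: steam 152/158 (slack 6); cotton 177/177 (tight); labor 149/149 (tight); loom time 59/72 (slack 13).
Since steam, loom time are not tight, their duals are 0.
The binding rows give the dual system: 3·y_cotton + 3·y_labor = 40.5 and 6·y_cotton + 5·y_labor = 74.5.
This yields shadow prices y_cotton = 7, y_labor = 6.5.
Δz = y_cotton·Δb = 7 × (-3) = -21, so new z* = 2207.5 − 21 = 2186.5.

2186.5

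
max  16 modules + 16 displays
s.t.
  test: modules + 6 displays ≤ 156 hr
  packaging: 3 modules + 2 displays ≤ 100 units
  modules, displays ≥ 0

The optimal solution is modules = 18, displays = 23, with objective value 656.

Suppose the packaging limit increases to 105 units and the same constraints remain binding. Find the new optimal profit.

Check each constraint at x*: test 156/156 (tight); packaging 100/100 (tight).
From A_Bᵀ y = c: 1·y_test + 3·y_packaging = 16; 6·y_test + 2·y_packaging = 16.
Solving: y_test = 1, y_packaging = 5.
Δz = y_packaging·Δb = 5 × (5) = 25, so new z* = 656 + 25 = 681.

681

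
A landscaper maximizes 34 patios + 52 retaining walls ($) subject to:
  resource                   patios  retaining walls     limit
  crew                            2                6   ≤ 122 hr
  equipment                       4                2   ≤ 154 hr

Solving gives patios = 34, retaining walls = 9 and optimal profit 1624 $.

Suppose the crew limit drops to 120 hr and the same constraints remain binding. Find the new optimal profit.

1610

Check each constraint at x*: crew 122/122 (tight); equipment 154/154 (tight).
The binding rows give the dual system: 2·y_crew + 4·y_equipment = 34 and 6·y_crew + 2·y_equipment = 52.
→ y_crew = 7 and y_equipment = 5.
Δz = y_crew·Δb = 7 × (-2) = -14, so new z* = 1624 − 14 = 1610.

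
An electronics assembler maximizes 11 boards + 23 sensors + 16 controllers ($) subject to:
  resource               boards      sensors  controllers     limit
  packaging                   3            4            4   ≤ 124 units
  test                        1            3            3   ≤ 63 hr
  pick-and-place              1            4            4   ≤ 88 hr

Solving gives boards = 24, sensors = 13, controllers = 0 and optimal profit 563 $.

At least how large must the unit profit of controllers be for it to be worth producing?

Binding: packaging and test. Non-binding: pick-and-place (12 unused).
Slack constraints have shadow price 0 (complementary slackness).
Dual feasibility on the basic columns requires 3·y_packaging + 1·y_test = 11, 4·y_packaging + 3·y_test = 23.
This yields shadow prices y_packaging = 2, y_test = 5.
controllers enters the basis when its profit ≥ yᵀa₃ = 2·4 + 5·3 = 23.

23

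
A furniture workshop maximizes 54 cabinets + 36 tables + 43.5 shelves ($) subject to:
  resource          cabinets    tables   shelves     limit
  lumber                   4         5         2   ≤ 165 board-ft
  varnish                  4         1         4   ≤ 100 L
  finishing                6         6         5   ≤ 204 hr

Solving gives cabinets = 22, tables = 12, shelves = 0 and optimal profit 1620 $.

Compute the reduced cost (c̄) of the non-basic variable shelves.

-5.5

Binding: varnish and finishing. Non-binding: lumber (17 unused).
Slack constraints have shadow price 0 (complementary slackness).
The binding rows give the dual system: 4·y_varnish + 6·y_finishing = 54 and 1·y_varnish + 6·y_finishing = 36.
This yields shadow prices y_varnish = 6, y_finishing = 5.
Reduced cost of shelves: c₃ − yᵀa₃ = 43.5 − (6·4 + 5·5) = 43.5 − 49 = -5.5.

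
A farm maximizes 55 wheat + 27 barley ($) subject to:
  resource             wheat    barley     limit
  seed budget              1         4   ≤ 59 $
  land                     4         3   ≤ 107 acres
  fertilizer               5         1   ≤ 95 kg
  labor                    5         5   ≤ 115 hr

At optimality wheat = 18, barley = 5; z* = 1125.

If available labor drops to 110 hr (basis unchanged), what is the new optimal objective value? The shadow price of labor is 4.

Δb = -5, so new z* = 1125 + (4)·(-5) = 1125 − 20 = 1105.

1105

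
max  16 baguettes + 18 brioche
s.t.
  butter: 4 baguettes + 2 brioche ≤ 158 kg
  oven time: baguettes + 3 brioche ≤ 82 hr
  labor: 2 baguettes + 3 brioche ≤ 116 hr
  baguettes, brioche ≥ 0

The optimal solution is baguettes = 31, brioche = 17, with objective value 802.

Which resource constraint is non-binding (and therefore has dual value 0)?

labor

butter: 158/158 (binding)
oven time: 82/82 (binding)
labor: 113/116 (slack 3)
By complementary slackness, a constraint with positive slack has shadow price 0 → labor.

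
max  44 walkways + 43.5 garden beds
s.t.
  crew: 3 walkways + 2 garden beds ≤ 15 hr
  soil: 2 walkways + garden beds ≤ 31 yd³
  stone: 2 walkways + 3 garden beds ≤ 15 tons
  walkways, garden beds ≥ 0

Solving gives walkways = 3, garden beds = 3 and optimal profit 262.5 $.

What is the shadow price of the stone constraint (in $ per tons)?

Binding: crew and stone. Non-binding: soil (22 unused).
Since soil is not tight, its dual is 0.
From A_Bᵀ y = c: 3·y_crew + 2·y_stone = 44; 2·y_crew + 3·y_stone = 43.5.
Solving: y_crew = 9, y_stone = 8.5.
Shadow price of stone = 8.5.

8.5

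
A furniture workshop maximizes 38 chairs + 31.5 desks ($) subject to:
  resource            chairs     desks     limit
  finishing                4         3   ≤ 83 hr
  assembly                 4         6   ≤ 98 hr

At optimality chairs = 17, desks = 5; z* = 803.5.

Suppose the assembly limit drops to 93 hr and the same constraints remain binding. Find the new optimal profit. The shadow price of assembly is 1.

798.5

Δb = -5, so new z* = 803.5 + (1)·(-5) = 803.5 − 5 = 798.5.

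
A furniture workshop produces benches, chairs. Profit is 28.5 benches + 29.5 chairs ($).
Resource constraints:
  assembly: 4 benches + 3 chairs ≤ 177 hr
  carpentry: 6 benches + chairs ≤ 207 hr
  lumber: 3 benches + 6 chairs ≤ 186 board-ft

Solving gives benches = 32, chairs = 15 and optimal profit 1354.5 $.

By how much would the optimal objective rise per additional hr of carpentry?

Check each constraint at x*: assembly 173/177 (slack 4); carpentry 207/207 (tight); lumber 186/186 (tight).
Since assembly is not tight, its dual is 0.
The binding rows give the dual system: 6·y_carpentry + 3·y_lumber = 28.5 and 1·y_carpentry + 6·y_lumber = 29.5.
→ y_carpentry = 2.5 and y_lumber = 4.5.
Shadow price of carpentry = 2.5.

2.5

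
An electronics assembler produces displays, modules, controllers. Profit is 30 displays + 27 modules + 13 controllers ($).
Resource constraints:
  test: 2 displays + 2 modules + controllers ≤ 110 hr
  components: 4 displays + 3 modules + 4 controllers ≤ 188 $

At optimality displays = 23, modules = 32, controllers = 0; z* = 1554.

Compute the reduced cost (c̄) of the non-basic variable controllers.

Both test and components are binding at x*.
From A_Bᵀ y = c: 2·y_test + 4·y_components = 30; 2·y_test + 3·y_components = 27.
This yields shadow prices y_test = 9, y_components = 3.
Reduced cost of controllers: c₃ − yᵀa₃ = 13 − (9·1 + 3·4) = 13 − 21 = -8.

-8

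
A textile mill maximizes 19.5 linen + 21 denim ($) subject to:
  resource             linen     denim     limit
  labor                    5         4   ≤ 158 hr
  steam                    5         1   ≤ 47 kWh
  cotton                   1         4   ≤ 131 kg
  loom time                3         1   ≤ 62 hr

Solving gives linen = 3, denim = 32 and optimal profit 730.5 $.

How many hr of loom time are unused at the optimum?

21

loom time used = 3·3 + 1·32 = 41; slack = 62 − 41 = 21.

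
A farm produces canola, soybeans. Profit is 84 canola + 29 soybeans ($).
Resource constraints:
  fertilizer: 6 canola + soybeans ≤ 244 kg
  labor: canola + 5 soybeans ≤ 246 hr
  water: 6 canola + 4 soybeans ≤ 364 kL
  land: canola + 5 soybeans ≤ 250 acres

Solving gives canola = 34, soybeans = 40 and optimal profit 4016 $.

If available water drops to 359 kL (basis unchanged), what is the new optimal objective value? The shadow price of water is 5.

Δb = -5, so new z* = 4016 + (5)·(-5) = 4016 − 25 = 3991.

3991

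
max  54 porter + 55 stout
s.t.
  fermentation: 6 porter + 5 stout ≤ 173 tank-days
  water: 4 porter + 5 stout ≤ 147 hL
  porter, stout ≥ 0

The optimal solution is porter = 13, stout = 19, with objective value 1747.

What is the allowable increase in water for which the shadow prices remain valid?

Binding constraints: fermentation, water. The basis is B = [[6,5],[4,5]] with det 10.
Per unit increase in water, x* moves by d = (-0.5, 0.6).
The basis stays optimal until porter reaches 0; allowable increase = 26 hL.

26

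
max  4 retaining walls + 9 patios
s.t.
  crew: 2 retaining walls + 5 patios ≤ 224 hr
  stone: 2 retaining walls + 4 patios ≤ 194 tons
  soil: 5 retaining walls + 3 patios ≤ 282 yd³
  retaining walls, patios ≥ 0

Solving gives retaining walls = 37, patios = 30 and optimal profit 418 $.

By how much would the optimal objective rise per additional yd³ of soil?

Check each constraint at x*: crew 224/224 (tight); stone 194/194 (tight); soil 275/282 (slack 7).
By complementary slackness, y = 0 for the non-binding constraint.
The binding rows give the dual system: 2·y_crew + 2·y_stone = 4 and 5·y_crew + 4·y_stone = 9.
This yields shadow prices y_crew = 1, y_stone = 1.
Shadow price of soil = 0.

0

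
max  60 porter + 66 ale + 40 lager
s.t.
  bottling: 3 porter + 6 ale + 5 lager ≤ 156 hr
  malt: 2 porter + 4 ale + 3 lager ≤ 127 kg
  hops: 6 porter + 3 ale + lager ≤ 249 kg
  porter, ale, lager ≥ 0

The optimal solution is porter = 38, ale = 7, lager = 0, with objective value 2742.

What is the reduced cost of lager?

-6

Binding: bottling and hops. Non-binding: malt (23 unused).
Since malt is not tight, its dual is 0.
Dual feasibility on the basic columns requires 3·y_bottling + 6·y_hops = 60, 6·y_bottling + 3·y_hops = 66.
→ y_bottling = 8 and y_hops = 6.
Reduced cost of lager: c₃ − yᵀa₃ = 40 − (8·5 + 6·1) = 40 − 46 = -6.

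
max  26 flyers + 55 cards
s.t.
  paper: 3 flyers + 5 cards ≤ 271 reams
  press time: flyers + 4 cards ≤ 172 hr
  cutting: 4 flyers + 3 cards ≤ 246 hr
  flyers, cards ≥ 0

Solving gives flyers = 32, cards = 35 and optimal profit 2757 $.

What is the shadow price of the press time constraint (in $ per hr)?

At the optimum: paper uses 271 of 271 (binding); press time uses 172 of 172 (binding); cutting uses 233 of 246 (slack = 13).
By complementary slackness, y = 0 for the non-binding constraint.
Dual feasibility on the basic columns requires 3·y_paper + 1·y_press time = 26, 5·y_paper + 4·y_press time = 55.
This yields shadow prices y_paper = 7, y_press time = 5.
Shadow price of press time = 5.

5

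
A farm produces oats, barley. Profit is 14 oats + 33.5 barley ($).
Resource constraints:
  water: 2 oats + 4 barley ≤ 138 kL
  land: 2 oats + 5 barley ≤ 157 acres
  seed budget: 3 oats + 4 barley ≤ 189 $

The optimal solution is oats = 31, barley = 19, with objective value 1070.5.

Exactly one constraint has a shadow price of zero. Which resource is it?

water: 138/138 (binding)
land: 157/157 (binding)
seed budget: 169/189 (slack 20)
By complementary slackness, a constraint with positive slack has shadow price 0 → seed budget.

seed budget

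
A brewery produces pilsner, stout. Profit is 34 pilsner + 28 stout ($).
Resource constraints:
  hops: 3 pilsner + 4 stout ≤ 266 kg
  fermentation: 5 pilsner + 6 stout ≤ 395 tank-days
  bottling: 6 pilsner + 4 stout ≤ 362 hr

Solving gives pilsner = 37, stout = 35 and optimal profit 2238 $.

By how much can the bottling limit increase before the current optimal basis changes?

Binding constraints: fermentation, bottling. The basis is B = [[5,6],[6,4]] with det -16.
Per unit increase in bottling, x* moves by d = (0.375, -0.3125).
The basis stays optimal until stout reaches 0; allowable increase = 112 hr.

112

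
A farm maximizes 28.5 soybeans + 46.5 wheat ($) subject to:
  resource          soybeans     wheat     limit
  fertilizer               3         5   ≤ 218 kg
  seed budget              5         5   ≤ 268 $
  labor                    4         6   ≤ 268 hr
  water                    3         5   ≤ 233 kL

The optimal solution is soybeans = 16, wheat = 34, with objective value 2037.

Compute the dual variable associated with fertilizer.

7.5

Check each constraint at x*: fertilizer 218/218 (tight); seed budget 250/268 (slack 18); labor 268/268 (tight); water 218/233 (slack 15).
Since seed budget, water are not tight, their duals are 0.
The binding rows give the dual system: 3·y_fertilizer + 4·y_labor = 28.5 and 5·y_fertilizer + 6·y_labor = 46.5.
→ y_fertilizer = 7.5 and y_labor = 1.5.
Shadow price of fertilizer = 7.5.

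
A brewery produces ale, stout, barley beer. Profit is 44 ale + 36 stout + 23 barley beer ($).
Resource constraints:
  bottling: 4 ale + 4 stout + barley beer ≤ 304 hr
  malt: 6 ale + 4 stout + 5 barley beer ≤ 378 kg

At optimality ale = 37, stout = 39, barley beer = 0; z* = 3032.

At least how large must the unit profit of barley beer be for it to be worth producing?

25

Both bottling and malt are binding at x*.
Dual feasibility on the basic columns requires 4·y_bottling + 6·y_malt = 44, 4·y_bottling + 4·y_malt = 36.
This yields shadow prices y_bottling = 5, y_malt = 4.
barley beer enters the basis when its profit ≥ yᵀa₃ = 5·1 + 4·5 = 25.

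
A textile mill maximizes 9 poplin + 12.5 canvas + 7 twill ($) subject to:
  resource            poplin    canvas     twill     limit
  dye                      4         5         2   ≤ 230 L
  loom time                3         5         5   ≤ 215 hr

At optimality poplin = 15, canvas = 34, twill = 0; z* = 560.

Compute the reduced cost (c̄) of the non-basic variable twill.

Both dye and loom time are binding at x*.
The binding rows give the dual system: 4·y_dye + 3·y_loom time = 9 and 5·y_dye + 5·y_loom time = 12.5.
→ y_dye = 1.5 and y_loom time = 1.
Reduced cost of twill: c₃ − yᵀa₃ = 7 − (1.5·2 + 1·5) = 7 − 8 = -1.

-1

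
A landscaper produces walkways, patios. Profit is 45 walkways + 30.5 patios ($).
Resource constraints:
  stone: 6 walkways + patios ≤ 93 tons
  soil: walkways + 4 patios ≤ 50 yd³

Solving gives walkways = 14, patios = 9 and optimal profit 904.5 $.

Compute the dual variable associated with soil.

At the optimum: stone uses 93 of 93 (binding); soil uses 50 of 50 (binding).
From A_Bᵀ y = c: 6·y_stone + 1·y_soil = 45; 1·y_stone + 4·y_soil = 30.5.
Solving: y_stone = 6.5, y_soil = 6.
Shadow price of soil = 6.

6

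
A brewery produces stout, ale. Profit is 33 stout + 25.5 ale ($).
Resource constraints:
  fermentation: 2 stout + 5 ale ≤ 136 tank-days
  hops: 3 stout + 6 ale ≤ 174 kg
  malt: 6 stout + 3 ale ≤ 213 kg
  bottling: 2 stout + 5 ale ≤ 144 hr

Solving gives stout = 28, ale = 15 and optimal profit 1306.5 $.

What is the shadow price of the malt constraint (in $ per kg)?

Check each constraint at x*: fermentation 131/136 (slack 5); hops 174/174 (tight); malt 213/213 (tight); bottling 131/144 (slack 13).
Since fermentation, bottling are not tight, their duals are 0.
Dual feasibility on the basic columns requires 3·y_hops + 6·y_malt = 33, 6·y_hops + 3·y_malt = 25.5.
→ y_hops = 2 and y_malt = 4.5.
Shadow price of malt = 4.5.

4.5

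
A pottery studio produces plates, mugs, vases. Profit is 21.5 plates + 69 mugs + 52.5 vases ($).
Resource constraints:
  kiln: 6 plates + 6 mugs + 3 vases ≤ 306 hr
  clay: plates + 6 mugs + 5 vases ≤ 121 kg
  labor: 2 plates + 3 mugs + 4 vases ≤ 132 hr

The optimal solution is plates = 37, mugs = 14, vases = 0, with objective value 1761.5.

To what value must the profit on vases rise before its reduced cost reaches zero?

At the optimum: kiln uses 306 of 306 (binding); clay uses 121 of 121 (binding); labor uses 116 of 132 (slack = 16).
Since labor is not tight, its dual is 0.
Dual feasibility on the basic columns requires 6·y_kiln + 1·y_clay = 21.5, 6·y_kiln + 6·y_clay = 69.
Solving: y_kiln = 2, y_clay = 9.5.
vases enters the basis when its profit ≥ yᵀa₃ = 2·3 + 9.5·5 = 53.5.

53.5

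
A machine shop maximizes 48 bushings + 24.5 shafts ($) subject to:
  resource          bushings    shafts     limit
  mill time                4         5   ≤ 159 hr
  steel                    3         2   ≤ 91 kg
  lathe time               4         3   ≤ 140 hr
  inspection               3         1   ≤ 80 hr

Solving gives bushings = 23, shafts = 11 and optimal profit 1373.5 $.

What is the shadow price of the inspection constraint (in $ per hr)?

Check each constraint at x*: mill time 147/159 (slack 12); steel 91/91 (tight); lathe time 125/140 (slack 15); inspection 80/80 (tight).
Since mill time, lathe time are not tight, their duals are 0.
The binding rows give the dual system: 3·y_steel + 3·y_inspection = 48 and 2·y_steel + 1·y_inspection = 24.5.
Solving: y_steel = 8.5, y_inspection = 7.5.
Shadow price of inspection = 7.5.

7.5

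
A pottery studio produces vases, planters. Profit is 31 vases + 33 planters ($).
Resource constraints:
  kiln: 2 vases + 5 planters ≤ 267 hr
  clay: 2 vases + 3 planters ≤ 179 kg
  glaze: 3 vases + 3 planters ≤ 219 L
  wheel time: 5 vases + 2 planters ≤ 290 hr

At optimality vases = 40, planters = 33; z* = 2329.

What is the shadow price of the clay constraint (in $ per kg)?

2

Binding: clay and glaze. Non-binding: kiln (22 unused), wheel time (24 unused).
Slack constraints have shadow price 0 (complementary slackness).
The binding rows give the dual system: 2·y_clay + 3·y_glaze = 31 and 3·y_clay + 3·y_glaze = 33.
→ y_clay = 2 and y_glaze = 9.
Shadow price of clay = 2.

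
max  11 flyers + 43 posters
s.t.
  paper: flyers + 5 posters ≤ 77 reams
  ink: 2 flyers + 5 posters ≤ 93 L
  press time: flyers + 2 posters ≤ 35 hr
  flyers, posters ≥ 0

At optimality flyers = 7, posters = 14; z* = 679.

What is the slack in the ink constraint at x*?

ink used = 2·7 + 5·14 = 84; slack = 93 − 84 = 9.

9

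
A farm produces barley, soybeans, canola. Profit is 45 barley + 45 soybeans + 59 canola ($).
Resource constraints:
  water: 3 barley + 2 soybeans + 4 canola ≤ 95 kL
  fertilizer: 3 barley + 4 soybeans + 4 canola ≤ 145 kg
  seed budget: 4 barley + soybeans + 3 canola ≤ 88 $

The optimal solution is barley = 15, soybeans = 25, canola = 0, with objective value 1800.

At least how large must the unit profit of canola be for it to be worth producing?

60

Binding: water and fertilizer. Non-binding: seed budget (3 unused).
Slack constraints have shadow price 0 (complementary slackness).
Dual feasibility on the basic columns requires 3·y_water + 3·y_fertilizer = 45, 2·y_water + 4·y_fertilizer = 45.
Solving: y_water = 7.5, y_fertilizer = 7.5.
canola enters the basis when its profit ≥ yᵀa₃ = 7.5·4 + 7.5·4 = 60.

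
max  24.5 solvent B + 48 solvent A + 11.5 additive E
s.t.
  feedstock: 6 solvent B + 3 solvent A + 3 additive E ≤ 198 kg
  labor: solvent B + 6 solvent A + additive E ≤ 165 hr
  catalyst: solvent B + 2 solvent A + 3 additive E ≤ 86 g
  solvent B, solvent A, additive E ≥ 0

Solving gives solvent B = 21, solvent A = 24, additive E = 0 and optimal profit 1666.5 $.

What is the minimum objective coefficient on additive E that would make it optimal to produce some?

Binding: feedstock and labor. Non-binding: catalyst (17 unused).
Slack constraints have shadow price 0 (complementary slackness).
The binding rows give the dual system: 6·y_feedstock + 1·y_labor = 24.5 and 3·y_feedstock + 6·y_labor = 48.
This yields shadow prices y_feedstock = 3, y_labor = 6.5.
additive E enters the basis when its profit ≥ yᵀa₃ = 3·3 + 6.5·1 = 15.5.

15.5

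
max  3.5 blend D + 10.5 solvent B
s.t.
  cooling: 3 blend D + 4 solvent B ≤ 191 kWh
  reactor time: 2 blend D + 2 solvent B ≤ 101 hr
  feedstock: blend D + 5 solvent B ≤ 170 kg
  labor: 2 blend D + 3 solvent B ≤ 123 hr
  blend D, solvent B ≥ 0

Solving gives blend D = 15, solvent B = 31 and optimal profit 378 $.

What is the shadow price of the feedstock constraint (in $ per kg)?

At the optimum: cooling uses 169 of 191 (slack = 22); reactor time uses 92 of 101 (slack = 9); feedstock uses 170 of 170 (binding); labor uses 123 of 123 (binding).
Slack constraints have shadow price 0 (complementary slackness).
The binding rows give the dual system: 1·y_feedstock + 2·y_labor = 3.5 and 5·y_feedstock + 3·y_labor = 10.5.
This yields shadow prices y_feedstock = 1.5, y_labor = 1.
Shadow price of feedstock = 1.5.

1.5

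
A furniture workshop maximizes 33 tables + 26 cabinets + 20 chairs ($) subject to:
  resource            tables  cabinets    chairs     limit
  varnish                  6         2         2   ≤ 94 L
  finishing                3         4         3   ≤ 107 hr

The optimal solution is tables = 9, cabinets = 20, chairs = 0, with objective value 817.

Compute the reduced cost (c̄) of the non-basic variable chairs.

At the optimum: varnish uses 94 of 94 (binding); finishing uses 107 of 107 (binding).
From A_Bᵀ y = c: 6·y_varnish + 3·y_finishing = 33; 2·y_varnish + 4·y_finishing = 26.
→ y_varnish = 3 and y_finishing = 5.
Reduced cost of chairs: c₃ − yᵀa₃ = 20 − (3·2 + 5·3) = 20 − 21 = -1.

-1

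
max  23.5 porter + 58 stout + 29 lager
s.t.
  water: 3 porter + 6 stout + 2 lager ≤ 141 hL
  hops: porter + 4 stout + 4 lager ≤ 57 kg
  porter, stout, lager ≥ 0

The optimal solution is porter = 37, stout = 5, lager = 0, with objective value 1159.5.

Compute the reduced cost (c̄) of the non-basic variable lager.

Both water and hops are binding at x*.
The binding rows give the dual system: 3·y_water + 1·y_hops = 23.5 and 6·y_water + 4·y_hops = 58.
This yields shadow prices y_water = 6, y_hops = 5.5.
Reduced cost of lager: c₃ − yᵀa₃ = 29 − (6·2 + 5.5·4) = 29 − 34 = -5.

-5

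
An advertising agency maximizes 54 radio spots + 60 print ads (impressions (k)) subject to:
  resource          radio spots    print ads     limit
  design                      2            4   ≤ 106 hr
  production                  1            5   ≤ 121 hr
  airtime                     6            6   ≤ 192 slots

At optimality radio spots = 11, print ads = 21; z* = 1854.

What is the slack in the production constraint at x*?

production used = 1·11 + 5·21 = 116; slack = 121 − 116 = 5.

5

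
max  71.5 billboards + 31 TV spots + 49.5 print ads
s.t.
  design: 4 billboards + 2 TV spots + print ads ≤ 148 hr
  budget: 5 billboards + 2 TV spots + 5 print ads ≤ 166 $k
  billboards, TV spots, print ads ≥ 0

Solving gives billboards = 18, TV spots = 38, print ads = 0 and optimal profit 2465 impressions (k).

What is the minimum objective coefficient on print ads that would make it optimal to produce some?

Both design and budget are binding at x*.
Dual feasibility on the basic columns requires 4·y_design + 5·y_budget = 71.5, 2·y_design + 2·y_budget = 31.
→ y_design = 6 and y_budget = 9.5.
print ads enters the basis when its profit ≥ yᵀa₃ = 6·1 + 9.5·5 = 53.5.

53.5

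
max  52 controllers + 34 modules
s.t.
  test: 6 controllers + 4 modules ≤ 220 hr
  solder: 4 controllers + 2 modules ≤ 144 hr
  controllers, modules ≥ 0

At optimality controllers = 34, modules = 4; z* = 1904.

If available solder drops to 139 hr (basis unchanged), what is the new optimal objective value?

At the optimum: test uses 220 of 220 (binding); solder uses 144 of 144 (binding).
The binding rows give the dual system: 6·y_test + 4·y_solder = 52 and 4·y_test + 2·y_solder = 34.
This yields shadow prices y_test = 8, y_solder = 1.
Δz = y_solder·Δb = 1 × (-5) = -5, so new z* = 1904 − 5 = 1899.

1899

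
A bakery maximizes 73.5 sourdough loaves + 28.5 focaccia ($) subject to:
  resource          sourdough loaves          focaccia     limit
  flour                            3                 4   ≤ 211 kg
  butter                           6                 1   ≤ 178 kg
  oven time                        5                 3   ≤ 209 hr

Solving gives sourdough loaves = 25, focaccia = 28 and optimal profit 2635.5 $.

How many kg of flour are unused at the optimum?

flour used = 3·25 + 4·28 = 187; slack = 211 − 187 = 24.

24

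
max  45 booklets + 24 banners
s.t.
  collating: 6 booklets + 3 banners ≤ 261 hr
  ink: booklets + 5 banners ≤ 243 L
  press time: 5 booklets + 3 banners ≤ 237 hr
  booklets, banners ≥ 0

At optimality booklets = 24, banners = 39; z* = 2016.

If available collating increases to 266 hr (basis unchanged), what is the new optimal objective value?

Check each constraint at x*: collating 261/261 (tight); ink 219/243 (slack 24); press time 237/237 (tight).
By complementary slackness, y = 0 for the non-binding constraint.
Dual feasibility on the basic columns requires 6·y_collating + 5·y_press time = 45, 3·y_collating + 3·y_press time = 24.
→ y_collating = 5 and y_press time = 3.
Δz = y_collating·Δb = 5 × (5) = 25, so new z* = 2016 + 25 = 2041.

2041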